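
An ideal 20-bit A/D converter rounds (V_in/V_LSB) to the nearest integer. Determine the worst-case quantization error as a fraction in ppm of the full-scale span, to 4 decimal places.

0.4768 ppm

Rounding → worst-case error = ½ LSB = V_FS/2^21, so 1e+06/2097152 = 0.476837 ppm of full scale.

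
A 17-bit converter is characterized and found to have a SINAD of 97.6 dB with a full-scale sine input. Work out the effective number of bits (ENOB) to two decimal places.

ENOB = (SINAD − 1.76) / 6.02 = (97.6 − 1.76)/6.02 = 15.920.

15.92 bits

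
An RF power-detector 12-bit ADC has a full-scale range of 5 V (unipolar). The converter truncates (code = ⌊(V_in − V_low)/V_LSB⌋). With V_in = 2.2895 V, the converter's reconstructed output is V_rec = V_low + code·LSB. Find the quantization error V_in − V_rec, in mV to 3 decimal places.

One LSB is 5 V / 4096 = 1.221 mV.
(2.2895 − 0)/0.0012207 = 1875.5584; ⌊·⌋ gives code 1875.
V_rec = 0 + 1875·0.0012207 = 2.2888184 V.
Error = 2.2895 − 2.2888184 = 0.000681641 V = 0.682 mV.

0.682 mV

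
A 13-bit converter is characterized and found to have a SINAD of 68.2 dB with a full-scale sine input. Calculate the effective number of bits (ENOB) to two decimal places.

11.04 bits

ENOB = (SINAD − 1.76) / 6.02 = (68.2 − 1.76)/6.02 = 11.037.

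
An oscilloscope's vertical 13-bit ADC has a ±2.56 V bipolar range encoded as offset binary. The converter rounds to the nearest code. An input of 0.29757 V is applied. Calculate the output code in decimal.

Full-scale span = 5.12 V; LSB = 5.12/2^13 = 0.625 mV.
Input sits at 4572.112 steps above V_low.
round(4572.112) = 4572.

code 4572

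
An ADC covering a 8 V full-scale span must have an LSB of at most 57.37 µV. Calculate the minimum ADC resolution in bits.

18 bits

Number of steps required ≥ 8 V / 57.37 µV = 139445.70.
Need 2^N ≥ 139445.70; 2^17 = 131072, 2^18 = 262144.
Minimum N = 18.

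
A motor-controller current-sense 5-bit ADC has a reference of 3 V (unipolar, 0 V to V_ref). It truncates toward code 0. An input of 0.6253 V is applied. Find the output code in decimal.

LSB = 3 V / 32 = 93.750 mV.
Input sits at 6.670 steps above V_low.
So the output code is 6.

code 6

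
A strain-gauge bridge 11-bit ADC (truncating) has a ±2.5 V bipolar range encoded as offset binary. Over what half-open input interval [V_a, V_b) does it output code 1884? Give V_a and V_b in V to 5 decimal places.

LSB = 5/2^11 = 2.441 mV.
V_a = V_low + 1884·LSB = 2.09961 V; V_b = V_low + 1885·LSB = 2.10205 V.

[2.09961 V, 2.10205 V)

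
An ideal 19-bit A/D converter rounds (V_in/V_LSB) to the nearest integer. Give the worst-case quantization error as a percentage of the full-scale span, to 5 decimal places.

Rounding → worst-case error = ½ LSB = V_FS/2^20, so 100/1048576 = 9.53674e-05 % of full scale.

0.00010 %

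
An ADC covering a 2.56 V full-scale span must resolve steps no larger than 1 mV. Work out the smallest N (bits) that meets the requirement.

Number of steps required ≥ 2.56 V / 1 mV = 2560.00.
Need 2^N ≥ 2560.00; 2^11 = 2048, 2^12 = 4096.
Minimum N = 12.

12 bits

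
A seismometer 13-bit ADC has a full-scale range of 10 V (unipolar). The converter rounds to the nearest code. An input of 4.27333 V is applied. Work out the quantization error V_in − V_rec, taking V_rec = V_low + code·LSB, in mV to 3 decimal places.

-0.352 mV

One LSB is 10 V / 8192 = 1.221 mV.
(4.27333 − 0)/0.0012207 = 3500.7119; round gives code 3501.
V_rec = 0 + 3501·0.0012207 = 4.2736816 V.
V_in − V_rec = -0.000351641 V = -0.352 mV.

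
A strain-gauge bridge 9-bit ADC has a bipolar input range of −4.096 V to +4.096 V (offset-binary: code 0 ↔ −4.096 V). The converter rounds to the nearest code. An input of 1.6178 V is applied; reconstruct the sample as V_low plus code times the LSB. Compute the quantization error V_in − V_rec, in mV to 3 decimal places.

1.800 mV

Step size: 8.192 V ÷ 2^9 = 16.000 mV.
(V_in − V_low)/LSB = (1.6178 − (−4.096))/0.016 = 357.1125 → code 357 (round).
Reconstructed: 1.616 V.
Error = 1.6178 − 1.616 = 0.0018 V = 1.800 mV.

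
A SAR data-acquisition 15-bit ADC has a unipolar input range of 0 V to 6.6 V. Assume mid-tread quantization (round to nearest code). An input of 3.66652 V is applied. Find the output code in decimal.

code 18204

Full-scale span = 6.6 V; LSB = 6.6/2^15 = 201.42 µV.
Input sits at 18203.716 steps above V_low.
Round → code 18204.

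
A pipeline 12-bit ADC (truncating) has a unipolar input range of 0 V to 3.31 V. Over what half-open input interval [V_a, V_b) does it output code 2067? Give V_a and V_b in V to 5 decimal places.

LSB = 3.31/2^12 = 0.808 mV.
V_a = V_low + 2067·LSB = 1.67035 V; V_b = V_low + 2068·LSB = 1.67116 V.

[1.67035 V, 1.67116 V)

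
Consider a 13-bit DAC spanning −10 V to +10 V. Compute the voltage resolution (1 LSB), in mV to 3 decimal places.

Full-scale span = 20 V.
LSB = 20 / 2^13 = 20 / 8192 = 0.00244141 V = 2.441 mV.

2.441 mV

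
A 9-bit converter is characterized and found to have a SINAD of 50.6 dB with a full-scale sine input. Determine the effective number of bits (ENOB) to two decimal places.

8.11 bits

ENOB = (SINAD − 1.76) / 6.02 = (50.6 − 1.76)/6.02 = 8.113.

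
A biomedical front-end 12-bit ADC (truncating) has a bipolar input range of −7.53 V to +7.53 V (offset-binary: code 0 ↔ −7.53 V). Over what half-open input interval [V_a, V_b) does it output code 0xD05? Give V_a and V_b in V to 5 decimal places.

[4.72463 V, 4.72831 V)

LSB = 15.06/2^12 = 3.677 mV.
Code 0xD05 = 3333 decimal.
V_a = V_low + 3333·LSB = 4.72463 V; V_b = V_low + 3334·LSB = 4.72831 V.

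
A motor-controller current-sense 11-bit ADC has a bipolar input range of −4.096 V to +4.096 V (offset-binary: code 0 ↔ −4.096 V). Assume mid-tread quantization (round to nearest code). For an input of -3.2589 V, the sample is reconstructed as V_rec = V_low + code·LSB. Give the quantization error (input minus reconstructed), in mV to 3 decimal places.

1.100 mV

One LSB is 8.192 V / 2048 = 4.000 mV.
(V_in − V_low)/LSB = (-3.2589 − (−4.096))/0.004 = 209.2750 → code 209 (round).
Reconstructed: -3.26 V.
V_in − V_rec = 0.0011 V = 1.100 mV.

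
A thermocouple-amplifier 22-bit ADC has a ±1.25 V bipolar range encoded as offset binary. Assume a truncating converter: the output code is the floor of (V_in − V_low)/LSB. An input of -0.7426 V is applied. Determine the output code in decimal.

Full-scale span = 2.5 V; LSB = 2.5/2^22 = 0.60 µV.
(-0.7426 − (−1.25)) / 5.96046e-07 = 851275.940 LSBs.
⌊·⌋(851275.940) = 851275.

code 851275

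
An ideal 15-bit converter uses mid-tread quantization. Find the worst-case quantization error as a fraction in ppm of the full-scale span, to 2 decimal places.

15.26 ppm

Rounding → worst-case error = ½ LSB = V_FS/2^16, so 1e+06/65536 = 15.2588 ppm of full scale.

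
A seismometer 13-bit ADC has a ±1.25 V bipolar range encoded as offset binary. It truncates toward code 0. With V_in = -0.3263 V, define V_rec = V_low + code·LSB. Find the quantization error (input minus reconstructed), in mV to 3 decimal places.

One LSB is 2.5 V / 8192 = 305.18 µV.
Scaled input = 3026.7802 LSBs, so code = 3026.
Reconstructed: -0.32653809 V.
Difference: 0.000238086 V → 0.238 mV.

0.238 mV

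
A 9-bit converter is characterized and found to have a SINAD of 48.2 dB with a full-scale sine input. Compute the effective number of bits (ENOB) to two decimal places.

7.71 bits

ENOB = (SINAD − 1.76) / 6.02 = (48.2 − 1.76)/6.02 = 7.714.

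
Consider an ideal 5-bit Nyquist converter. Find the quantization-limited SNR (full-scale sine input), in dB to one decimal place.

SNR ≈ 6.02·N + 1.76 dB = 6.02·5 + 1.76 = 31.86 dB.

31.9 dB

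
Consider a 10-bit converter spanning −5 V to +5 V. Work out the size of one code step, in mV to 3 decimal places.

9.766 mV

Full-scale span = 10 V.
LSB = 10 / 2^10 = 10 / 1024 = 0.00976562 V = 9.766 mV.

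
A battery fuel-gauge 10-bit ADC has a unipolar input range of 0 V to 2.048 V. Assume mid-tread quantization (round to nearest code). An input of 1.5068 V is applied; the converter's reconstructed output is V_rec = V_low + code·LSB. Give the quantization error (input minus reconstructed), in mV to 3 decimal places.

0.800 mV

Step size: 2.048 V ÷ 2^10 = 2.000 mV.
Scaled input = 753.4000 LSBs, so code = 753.
Reconstructed: 1.506 V.
Error = 1.5068 − 1.506 = 0.0008 V = 0.800 mV.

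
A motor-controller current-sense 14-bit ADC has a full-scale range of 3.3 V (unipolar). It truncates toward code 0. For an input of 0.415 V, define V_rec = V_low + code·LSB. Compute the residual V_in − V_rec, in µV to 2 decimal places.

LSB = 3.3/2^14 = 201.42 µV.
Scaled input = 2060.4121 LSBs, so code = 2060.
Reconstructed: 0.41491699 V.
Difference: 8.30078e-05 V → 83.01 µV.

83.01 µV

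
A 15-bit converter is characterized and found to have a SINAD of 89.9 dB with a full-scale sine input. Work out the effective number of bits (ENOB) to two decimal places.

14.64 bits

ENOB = (SINAD − 1.76) / 6.02 = (89.9 − 1.76)/6.02 = 14.641.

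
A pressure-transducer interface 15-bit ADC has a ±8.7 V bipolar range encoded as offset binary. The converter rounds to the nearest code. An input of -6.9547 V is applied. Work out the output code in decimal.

LSB = 17.4 V / 32768 = 0.531 mV.
Input sits at 3286.781 steps above V_low.
round(3286.781) = 3287.

code 3287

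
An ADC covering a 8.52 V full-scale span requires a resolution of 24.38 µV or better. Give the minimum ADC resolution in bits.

19 bits

Number of steps required ≥ 8.52 V / 24.38 µV = 349466.78.
Need 2^N ≥ 349466.78; 2^18 = 262144, 2^19 = 524288.
Minimum N = 19.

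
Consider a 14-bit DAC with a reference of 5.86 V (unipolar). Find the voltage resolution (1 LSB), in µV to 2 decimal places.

357.67 µV

Full-scale span = 5.86 V.
LSB = 5.86 / 2^14 = 5.86 / 16384 = 0.000357666 V = 357.67 µV.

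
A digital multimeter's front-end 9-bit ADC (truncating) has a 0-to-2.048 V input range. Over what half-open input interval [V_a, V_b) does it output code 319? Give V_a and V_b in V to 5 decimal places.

LSB = 2.048/2^9 = 4.000 mV.
V_a = V_low + 319·LSB = 1.276 V; V_b = V_low + 320·LSB = 1.28 V.

[1.27600 V, 1.28000 V)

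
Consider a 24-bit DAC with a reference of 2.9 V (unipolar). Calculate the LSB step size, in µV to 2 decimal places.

0.17 µV

Full-scale span = 2.9 V.
LSB = 2.9 / 2^24 = 2.9 / 16777216 = 1.72853e-07 V = 0.17 µV.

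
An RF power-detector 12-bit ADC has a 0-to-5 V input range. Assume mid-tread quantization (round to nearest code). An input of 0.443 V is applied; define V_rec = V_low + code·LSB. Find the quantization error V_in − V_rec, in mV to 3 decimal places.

One LSB is 5 V / 4096 = 1.221 mV.
(V_in − V_low)/LSB = (0.443 − 0)/0.0012207 = 362.9056 → code 363 (round).
Reconstructed: 0.44311523 V.
Difference: -0.000115234 V → -0.115 mV.

-0.115 mV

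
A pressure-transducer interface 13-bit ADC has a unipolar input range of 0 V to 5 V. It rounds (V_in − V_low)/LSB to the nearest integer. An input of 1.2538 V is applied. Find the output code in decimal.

LSB = 5 V / 8192 = 0.610 mV.
(V_in − V_low)/LSB = (1.2538 − 0) / 0.000610352 = 2054.226.
Round → code 2054.

code 2054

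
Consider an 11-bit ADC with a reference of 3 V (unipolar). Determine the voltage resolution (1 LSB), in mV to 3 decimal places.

1.465 mV

Full-scale span = 3 V.
LSB = 3 / 2^11 = 3 / 2048 = 0.00146484 V = 1.465 mV.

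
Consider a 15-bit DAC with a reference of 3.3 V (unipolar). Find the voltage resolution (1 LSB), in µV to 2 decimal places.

Full-scale span = 3.3 V.
LSB = 3.3 / 2^15 = 3.3 / 32768 = 0.000100708 V = 100.71 µV.

100.71 µV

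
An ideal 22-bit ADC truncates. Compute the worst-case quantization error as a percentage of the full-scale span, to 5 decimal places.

Truncating → worst-case error = 1 LSB = V_FS/2^22, so 100/4194304 = 2.38419e-05 % of full scale.

0.00002 %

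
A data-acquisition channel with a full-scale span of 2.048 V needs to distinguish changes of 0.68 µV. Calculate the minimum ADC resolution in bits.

Number of steps required ≥ 2.048 V / 0.68 µV = 3011764.71.
Need 2^N ≥ 3011764.71; 2^21 = 2097152, 2^22 = 4194304.
Minimum N = 22.

22 bits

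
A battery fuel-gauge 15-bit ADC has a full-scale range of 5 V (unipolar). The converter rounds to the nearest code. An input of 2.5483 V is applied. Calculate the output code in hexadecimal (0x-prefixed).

LSB = 5 V / 32768 = 152.59 µV.
(2.5483 − 0) / 0.000152588 = 16700.539 LSBs.
Round → code 16701.
In hexadecimal (0x-prefixed): 0x413D.

code 0x413D (decimal 16701)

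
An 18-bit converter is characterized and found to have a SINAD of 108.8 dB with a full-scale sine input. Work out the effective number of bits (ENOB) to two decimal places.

17.78 bits

ENOB = (SINAD − 1.76) / 6.02 = (108.8 − 1.76)/6.02 = 17.781.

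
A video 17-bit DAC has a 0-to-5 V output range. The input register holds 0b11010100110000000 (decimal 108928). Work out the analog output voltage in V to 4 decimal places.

4.1553 V

LSB = 5 V / 2^17 = 38.15 µV.
Code 0b11010100110000000 = 108928 decimal.
V_out = 0 + 108928 × 3.8147e-05 V = 4.15527 V.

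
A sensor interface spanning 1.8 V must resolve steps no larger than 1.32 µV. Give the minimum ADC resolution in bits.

Number of steps required ≥ 1.8 V / 1.32 µV = 1363636.36.
Need 2^N ≥ 1363636.36; 2^20 = 1048576, 2^21 = 2097152.
Minimum N = 21.

21 bits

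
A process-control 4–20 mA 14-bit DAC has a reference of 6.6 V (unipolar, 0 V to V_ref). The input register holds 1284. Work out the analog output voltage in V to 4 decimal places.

LSB = 6.6 V / 2^14 = 402.83 µV.
V_out = 0 + 1284 × 0.000402832 V = 0.517236 V.

0.5172 V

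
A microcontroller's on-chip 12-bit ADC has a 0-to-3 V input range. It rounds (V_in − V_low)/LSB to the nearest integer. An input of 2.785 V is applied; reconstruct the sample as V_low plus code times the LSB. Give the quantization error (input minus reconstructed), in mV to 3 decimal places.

0.332 mV

LSB = 3/2^12 = 0.732 mV.
Scaled input = 3802.4533 LSBs, so code = 3802.
Code 3802 maps back to 0 + 3802×0.000732422 V = 2.784668 V.
Error = 2.785 − 2.784668 = 0.000332031 V = 0.332 mV.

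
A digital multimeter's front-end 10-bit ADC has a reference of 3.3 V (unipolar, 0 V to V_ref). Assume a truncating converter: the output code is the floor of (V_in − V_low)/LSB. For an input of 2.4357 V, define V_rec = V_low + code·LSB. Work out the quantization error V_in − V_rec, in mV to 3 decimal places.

2.595 mV

One LSB is 3.3 V / 1024 = 3.223 mV.
(V_in − V_low)/LSB = (2.4357 − 0)/0.00322266 = 755.8051 → code 755 (floor).
V_rec = 0 + 755·0.00322266 = 2.4331055 V.
Error = 2.4357 − 2.4331055 = 0.00259453 V = 2.595 mV.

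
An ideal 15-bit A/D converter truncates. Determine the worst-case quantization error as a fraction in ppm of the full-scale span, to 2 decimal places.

30.52 ppm

Truncating → worst-case error = 1 LSB = V_FS/2^15, so 1e+06/32768 = 30.5176 ppm of full scale.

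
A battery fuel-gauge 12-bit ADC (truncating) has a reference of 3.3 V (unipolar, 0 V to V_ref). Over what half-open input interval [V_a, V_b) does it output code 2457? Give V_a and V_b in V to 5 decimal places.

LSB = 3.3/2^12 = 0.806 mV.
V_a = V_low + 2457·LSB = 1.97952 V; V_b = V_low + 2458·LSB = 1.98032 V.

[1.97952 V, 1.98032 V)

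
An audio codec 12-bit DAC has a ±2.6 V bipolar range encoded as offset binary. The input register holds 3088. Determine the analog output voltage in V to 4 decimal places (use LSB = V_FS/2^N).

LSB = 5.2 V / 2^12 = 1.270 mV.
V_out = (−2.6) + 3088 × 0.00126953 V = 1.32031 V.

1.3203 V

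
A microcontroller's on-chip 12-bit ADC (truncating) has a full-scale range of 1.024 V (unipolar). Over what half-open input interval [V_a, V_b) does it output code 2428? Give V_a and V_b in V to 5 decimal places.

LSB = 1.024/2^12 = 250.00 µV.
V_a = V_low + 2428·LSB = 0.607 V; V_b = V_low + 2429·LSB = 0.60725 V.

[0.60700 V, 0.60725 V)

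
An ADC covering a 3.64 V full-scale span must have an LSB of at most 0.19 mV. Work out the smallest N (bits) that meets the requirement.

15 bits

Number of steps required ≥ 3.64 V / 0.19 mV = 19157.89.
Need 2^N ≥ 19157.89; 2^14 = 16384, 2^15 = 32768.
Minimum N = 15.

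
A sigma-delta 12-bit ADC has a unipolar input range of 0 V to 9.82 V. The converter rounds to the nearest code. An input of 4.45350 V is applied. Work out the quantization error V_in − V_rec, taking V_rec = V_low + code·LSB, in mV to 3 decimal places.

Step size: 9.82 V ÷ 2^12 = 2.397 mV.
(4.45350 − 0)/0.00239746 = 1857.5902; round gives code 1858.
Reconstructed: 4.4544824 V.
Error = 4.45350 − 4.4544824 = -0.000982422 V = -0.982 mV.

-0.982 mV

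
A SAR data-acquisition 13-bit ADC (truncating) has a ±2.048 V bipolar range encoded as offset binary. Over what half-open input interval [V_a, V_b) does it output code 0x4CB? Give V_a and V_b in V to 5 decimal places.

LSB = 4.096/2^13 = 0.500 mV.
Code 0x4CB = 1227 decimal.
V_a = V_low + 1227·LSB = -1.4345 V; V_b = V_low + 1228·LSB = -1.434 V.

[-1.43450 V, -1.43400 V)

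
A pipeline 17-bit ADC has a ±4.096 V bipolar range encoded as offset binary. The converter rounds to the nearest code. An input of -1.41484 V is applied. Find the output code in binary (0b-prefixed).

code 0b1010011110010011 (decimal 42899)

Full-scale span = 8.192 V; LSB = 8.192/2^17 = 62.50 µV.
Input sits at 42898.560 steps above V_low.
So the output code is 42899.
In binary (0b-prefixed): 0b1010011110010011.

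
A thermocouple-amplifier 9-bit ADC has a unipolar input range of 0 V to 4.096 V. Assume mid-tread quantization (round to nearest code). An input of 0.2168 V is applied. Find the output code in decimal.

code 27

LSB = 4.096 V / 512 = 8.000 mV.
Input sits at 27.100 steps above V_low.
round(27.100) = 27.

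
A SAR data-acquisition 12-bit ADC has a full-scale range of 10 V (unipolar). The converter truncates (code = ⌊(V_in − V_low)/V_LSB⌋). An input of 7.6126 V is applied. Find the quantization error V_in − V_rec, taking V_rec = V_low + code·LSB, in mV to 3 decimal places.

0.295 mV

Step size: 10 V ÷ 2^12 = 2.441 mV.
(7.6126 − 0)/0.00244141 = 3118.1210; ⌊·⌋ gives code 3118.
Code 3118 maps back to 0 + 3118×0.00244141 V = 7.6123047 V.
Error = 7.6126 − 7.6123047 = 0.000295313 V = 0.295 mV.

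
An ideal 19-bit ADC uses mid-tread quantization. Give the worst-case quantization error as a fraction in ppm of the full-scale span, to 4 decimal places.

Rounding → worst-case error = ½ LSB = V_FS/2^20, so 1e+06/1048576 = 0.953674 ppm of full scale.

0.9537 ppm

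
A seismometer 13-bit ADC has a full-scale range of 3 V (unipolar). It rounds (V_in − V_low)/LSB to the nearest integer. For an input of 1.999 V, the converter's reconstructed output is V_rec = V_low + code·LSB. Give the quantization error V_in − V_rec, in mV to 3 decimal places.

-0.146 mV

Step size: 3 V ÷ 2^13 = 366.21 µV.
Scaled input = 5458.6027 LSBs, so code = 5459.
Code 5459 maps back to 0 + 5459×0.000366211 V = 1.9991455 V.
Error = 1.999 − 1.9991455 = -0.000145508 V = -0.146 mV.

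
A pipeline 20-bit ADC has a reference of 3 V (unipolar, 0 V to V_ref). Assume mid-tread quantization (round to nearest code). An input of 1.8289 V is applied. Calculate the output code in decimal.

code 639247

With 1048576 levels over 3 V, one step is 2.86 µV.
(1.8289 − 0) / 2.86102e-06 = 639246.882 LSBs.
So the output code is 639247.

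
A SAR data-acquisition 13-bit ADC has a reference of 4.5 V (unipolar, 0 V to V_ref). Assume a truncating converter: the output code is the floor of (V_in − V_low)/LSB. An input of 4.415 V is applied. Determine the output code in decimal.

LSB = 4.5 V / 8192 = 0.549 mV.
(4.415 − 0) / 0.000549316 = 8037.262 LSBs.
So the output code is 8037.

code 8037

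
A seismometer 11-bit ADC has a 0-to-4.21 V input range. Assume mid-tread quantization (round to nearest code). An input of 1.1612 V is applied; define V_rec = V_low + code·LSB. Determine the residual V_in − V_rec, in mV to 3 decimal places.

-0.250 mV

One LSB is 4.21 V / 2048 = 2.056 mV.
(V_in − V_low)/LSB = (1.1612 − 0)/0.00205566 = 564.8783 → code 565 (round).
V_rec = 0 + 565·0.00205566 = 1.1614502 V.
Difference: -0.000250195 V → -0.250 mV.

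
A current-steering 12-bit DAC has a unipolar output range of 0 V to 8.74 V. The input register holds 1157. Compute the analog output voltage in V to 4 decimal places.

2.4688 V

LSB = 8.74 V / 2^12 = 2.134 mV.
V_out = 0 + 1157 × 0.00213379 V = 2.46879 V.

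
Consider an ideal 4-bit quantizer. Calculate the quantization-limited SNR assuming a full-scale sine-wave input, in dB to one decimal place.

SNR ≈ 6.02·N + 1.76 dB = 6.02·4 + 1.76 = 25.84 dB.

25.8 dB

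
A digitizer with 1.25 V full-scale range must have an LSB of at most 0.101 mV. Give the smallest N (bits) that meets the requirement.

14 bits

Number of steps required ≥ 1.25 V / 0.101 mV = 12376.24.
Need 2^N ≥ 12376.24; 2^13 = 8192, 2^14 = 16384.
Minimum N = 14.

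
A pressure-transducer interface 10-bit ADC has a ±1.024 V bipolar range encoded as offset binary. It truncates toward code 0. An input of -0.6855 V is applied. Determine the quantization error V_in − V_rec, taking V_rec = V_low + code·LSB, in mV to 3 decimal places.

0.500 mV

One LSB is 2.048 V / 1024 = 2.000 mV.
(V_in − V_low)/LSB = (-0.6855 − (−1.024))/0.002 = 169.2500 → code 169 (floor).
Reconstructed: -0.686 V.
Difference: 0.0005 V → 0.500 mV.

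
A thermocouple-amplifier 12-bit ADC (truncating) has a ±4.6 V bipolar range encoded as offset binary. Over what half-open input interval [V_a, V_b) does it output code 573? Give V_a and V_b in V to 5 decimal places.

LSB = 9.2/2^12 = 2.246 mV.
V_a = V_low + 573·LSB = -3.31299 V; V_b = V_low + 574·LSB = -3.31074 V.

[-3.31299 V, -3.31074 V)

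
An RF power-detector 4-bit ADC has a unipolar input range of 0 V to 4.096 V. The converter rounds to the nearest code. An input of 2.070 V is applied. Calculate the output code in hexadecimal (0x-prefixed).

code 0x8 (decimal 8)

With 16 levels over 4.096 V, one step is 256.000 mV.
(2.070 − 0) / 0.256 = 8.086 LSBs.
So the output code is 8.
In hexadecimal (0x-prefixed): 0x8.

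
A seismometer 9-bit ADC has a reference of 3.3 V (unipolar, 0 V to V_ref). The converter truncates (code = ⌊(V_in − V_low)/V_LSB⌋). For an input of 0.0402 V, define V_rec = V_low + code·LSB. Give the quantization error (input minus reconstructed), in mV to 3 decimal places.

One LSB is 3.3 V / 512 = 6.445 mV.
(V_in − V_low)/LSB = (0.0402 − 0)/0.00644531 = 6.2371 → code 6 (floor).
V_rec = 0 + 6·0.00644531 = 0.038671875 V.
Difference: 0.00152812 V → 1.528 mV.

1.528 mV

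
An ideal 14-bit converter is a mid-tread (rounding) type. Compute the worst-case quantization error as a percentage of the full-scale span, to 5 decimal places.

Rounding → worst-case error = ½ LSB = V_FS/2^15, so 100/32768 = 0.00305176 % of full scale.

0.00305 %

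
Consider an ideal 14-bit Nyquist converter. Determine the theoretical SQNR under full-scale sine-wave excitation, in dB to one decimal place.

SNR ≈ 6.02·N + 1.76 dB = 6.02·14 + 1.76 = 86.04 dB.

86.0 dB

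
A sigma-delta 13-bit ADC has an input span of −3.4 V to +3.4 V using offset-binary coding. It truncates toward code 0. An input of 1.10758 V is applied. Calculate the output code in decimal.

code 5430

Full-scale span = 6.8 V; LSB = 6.8/2^13 = 0.830 mV.
Input sits at 5430.308 steps above V_low.
Floor → code 5430.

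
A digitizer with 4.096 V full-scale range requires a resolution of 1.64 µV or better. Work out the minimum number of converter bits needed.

Number of steps required ≥ 4.096 V / 1.64 µV = 2497560.98.
Need 2^N ≥ 2497560.98; 2^21 = 2097152, 2^22 = 4194304.
Minimum N = 22.

22 bits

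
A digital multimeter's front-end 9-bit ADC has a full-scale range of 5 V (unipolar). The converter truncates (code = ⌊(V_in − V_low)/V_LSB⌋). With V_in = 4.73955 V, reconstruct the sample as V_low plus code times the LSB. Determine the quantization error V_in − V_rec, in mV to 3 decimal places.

3.222 mV

One LSB is 5 V / 512 = 9.766 mV.
(V_in − V_low)/LSB = (4.73955 − 0)/0.00976562 = 485.3299 → code 485 (floor).
Code 485 maps back to 0 + 485×0.00976562 V = 4.7363281 V.
Error = 4.73955 − 4.7363281 = 0.00322187 V = 3.222 mV.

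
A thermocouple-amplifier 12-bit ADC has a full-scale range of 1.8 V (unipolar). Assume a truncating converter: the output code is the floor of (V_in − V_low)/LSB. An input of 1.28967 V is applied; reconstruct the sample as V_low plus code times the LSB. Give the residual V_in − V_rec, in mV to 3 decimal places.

LSB = 1.8/2^12 = 439.45 µV.
Scaled input = 2934.7157 LSBs, so code = 2934.
V_rec = 0 + 2934·0.000439453 = 1.2893555 V.
Difference: 0.000314531 V → 0.315 mV.

0.315 mV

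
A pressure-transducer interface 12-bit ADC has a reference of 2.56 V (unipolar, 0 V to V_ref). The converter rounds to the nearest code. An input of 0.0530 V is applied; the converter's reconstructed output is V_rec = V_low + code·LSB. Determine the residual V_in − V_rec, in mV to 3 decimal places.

Step size: 2.56 V ÷ 2^12 = 0.625 mV.
(0.0530 − 0)/0.000625 = 84.8000; round gives code 85.
V_rec = 0 + 85·0.000625 = 0.053125 V.
Error = 0.0530 − 0.053125 = -0.000125 V = -0.125 mV.

-0.125 mV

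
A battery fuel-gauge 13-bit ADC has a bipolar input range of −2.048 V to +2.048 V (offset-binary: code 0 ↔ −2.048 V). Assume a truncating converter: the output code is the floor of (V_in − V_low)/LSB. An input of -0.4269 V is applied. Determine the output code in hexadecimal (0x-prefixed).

With 8192 levels over 4.096 V, one step is 0.500 mV.
(-0.4269 − (−2.048)) / 0.0005 = 3242.200 LSBs.
Floor → code 3242.
In hexadecimal (0x-prefixed): 0xCAA.

code 0xCAA (decimal 3242)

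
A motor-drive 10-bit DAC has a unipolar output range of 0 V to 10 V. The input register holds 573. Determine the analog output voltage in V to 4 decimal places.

LSB = 10 V / 2^10 = 9.766 mV.
V_out = 0 + 573 × 0.00976562 V = 5.5957 V.

5.5957 V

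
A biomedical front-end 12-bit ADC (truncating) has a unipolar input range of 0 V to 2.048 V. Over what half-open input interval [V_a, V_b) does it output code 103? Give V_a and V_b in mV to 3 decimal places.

LSB = 2.048/2^12 = 0.500 mV.
V_a = V_low + 103·LSB = 0.0515 V; V_b = V_low + 104·LSB = 0.052 V.

[51.500 mV, 52.000 mV)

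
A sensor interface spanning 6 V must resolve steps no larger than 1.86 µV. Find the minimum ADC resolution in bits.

Number of steps required ≥ 6 V / 1.86 µV = 3225806.45.
Need 2^N ≥ 3225806.45; 2^21 = 2097152, 2^22 = 4194304.
Minimum N = 22.

22 bits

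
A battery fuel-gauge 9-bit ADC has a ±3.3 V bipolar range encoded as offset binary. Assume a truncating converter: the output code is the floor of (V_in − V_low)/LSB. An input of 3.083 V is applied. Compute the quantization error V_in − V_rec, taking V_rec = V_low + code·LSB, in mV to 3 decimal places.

2.141 mV

LSB = 6.6/2^9 = 12.891 mV.
(V_in − V_low)/LSB = (3.083 − (−3.3))/0.0128906 = 495.1661 → code 495 (floor).
Code 495 maps back to (−3.3) + 495×0.0128906 V = 3.0808594 V.
V_in − V_rec = 0.00214063 V = 2.141 mV.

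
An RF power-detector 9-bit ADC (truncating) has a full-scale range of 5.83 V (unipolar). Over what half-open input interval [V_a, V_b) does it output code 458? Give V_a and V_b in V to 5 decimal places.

LSB = 5.83/2^9 = 11.387 mV.
V_a = V_low + 458·LSB = 5.21512 V; V_b = V_low + 459·LSB = 5.2265 V.

[5.21512 V, 5.22650 V)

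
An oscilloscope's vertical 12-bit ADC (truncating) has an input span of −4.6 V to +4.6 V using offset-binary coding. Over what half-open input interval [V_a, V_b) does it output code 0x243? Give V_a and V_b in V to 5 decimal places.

[-3.29951 V, -3.29727 V)

LSB = 9.2/2^12 = 2.246 mV.
Code 0x243 = 579 decimal.
V_a = V_low + 579·LSB = -3.29951 V; V_b = V_low + 580·LSB = -3.29727 V.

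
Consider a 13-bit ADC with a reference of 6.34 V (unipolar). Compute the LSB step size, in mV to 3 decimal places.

0.774 mV

Full-scale span = 6.34 V.
LSB = 6.34 / 2^13 = 6.34 / 8192 = 0.000773926 V = 0.774 mV.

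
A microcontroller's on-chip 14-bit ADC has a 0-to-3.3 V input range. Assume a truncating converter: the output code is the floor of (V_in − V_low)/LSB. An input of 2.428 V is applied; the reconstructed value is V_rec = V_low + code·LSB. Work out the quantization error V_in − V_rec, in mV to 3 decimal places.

0.131 mV

One LSB is 3.3 V / 16384 = 201.42 µV.
Scaled input = 12054.6521 LSBs, so code = 12054.
Code 12054 maps back to 0 + 12054×0.000201416 V = 2.4278687 V.
Difference: 0.000131348 V → 0.131 mV.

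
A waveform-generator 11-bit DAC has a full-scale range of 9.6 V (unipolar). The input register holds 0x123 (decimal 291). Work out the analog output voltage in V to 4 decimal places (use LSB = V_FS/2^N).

LSB = 9.6 V / 2^11 = 4.688 mV.
Code 0x123 = 291 decimal.
V_out = 0 + 291 × 0.0046875 V = 1.36406 V.

1.3641 V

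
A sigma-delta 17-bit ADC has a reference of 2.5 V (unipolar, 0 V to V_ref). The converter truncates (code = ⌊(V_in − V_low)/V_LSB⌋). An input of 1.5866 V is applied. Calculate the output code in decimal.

code 83183

Full-scale span = 2.5 V; LSB = 2.5/2^17 = 19.07 µV.
(1.5866 − 0) / 1.90735e-05 = 83183.534 LSBs.
So the output code is 83183.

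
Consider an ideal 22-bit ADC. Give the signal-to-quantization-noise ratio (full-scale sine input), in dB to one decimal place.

134.2 dB

SNR ≈ 6.02·N + 1.76 dB = 6.02·22 + 1.76 = 134.20 dB.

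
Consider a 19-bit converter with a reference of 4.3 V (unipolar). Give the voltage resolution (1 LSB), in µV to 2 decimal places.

8.20 µV

Full-scale span = 4.3 V.
LSB = 4.3 / 2^19 = 4.3 / 524288 = 8.2016e-06 V = 8.20 µV.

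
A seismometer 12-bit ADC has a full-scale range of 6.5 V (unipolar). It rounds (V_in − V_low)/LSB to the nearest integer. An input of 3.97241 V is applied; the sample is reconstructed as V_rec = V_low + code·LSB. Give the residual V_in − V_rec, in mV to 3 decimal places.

One LSB is 6.5 V / 4096 = 1.587 mV.
(3.97241 − 0)/0.00158691 = 2503.2294; round gives code 2503.
Reconstructed: 3.9720459 V.
Error = 3.97241 − 3.9720459 = 0.000364102 V = 0.364 mV.

0.364 mV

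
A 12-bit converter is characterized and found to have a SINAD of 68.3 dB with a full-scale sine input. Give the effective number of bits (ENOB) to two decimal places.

11.05 bits

ENOB = (SINAD − 1.76) / 6.02 = (68.3 − 1.76)/6.02 = 11.053.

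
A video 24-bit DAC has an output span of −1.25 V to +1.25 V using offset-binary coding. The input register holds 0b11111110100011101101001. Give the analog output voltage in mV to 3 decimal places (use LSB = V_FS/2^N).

LSB = 2.5 V / 2^24 = 0.15 µV.
Code 0b11111110100011101101001 = 8341353 decimal.
V_out = (−1.25) + 8341353 × 1.49012e-07 V = -0.00704154 V.
= -7.042 mV.

-7.042 mV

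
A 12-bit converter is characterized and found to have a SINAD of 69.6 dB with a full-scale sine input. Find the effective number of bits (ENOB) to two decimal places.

ENOB = (SINAD − 1.76) / 6.02 = (69.6 − 1.76)/6.02 = 11.269.

11.27 bits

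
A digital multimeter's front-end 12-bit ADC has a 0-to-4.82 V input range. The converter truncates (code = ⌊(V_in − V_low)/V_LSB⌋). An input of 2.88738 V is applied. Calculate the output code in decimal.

code 2453

Full-scale span = 4.82 V; LSB = 4.82/2^12 = 1.177 mV.
(V_in − V_low)/LSB = (2.88738 − 0) / 0.00117676 = 2453.674.
Floor → code 2453.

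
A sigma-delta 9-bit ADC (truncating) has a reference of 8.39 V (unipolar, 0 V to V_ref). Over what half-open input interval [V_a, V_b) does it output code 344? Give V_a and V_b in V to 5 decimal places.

LSB = 8.39/2^9 = 16.387 mV.
V_a = V_low + 344·LSB = 5.63703 V; V_b = V_low + 345·LSB = 5.65342 V.

[5.63703 V, 5.65342 V)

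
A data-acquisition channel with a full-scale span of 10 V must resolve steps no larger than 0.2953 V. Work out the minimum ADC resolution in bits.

Number of steps required ≥ 10 V / 0.2953 V = 33.86.
Need 2^N ≥ 33.86; 2^5 = 32, 2^6 = 64.
Minimum N = 6.

6 bits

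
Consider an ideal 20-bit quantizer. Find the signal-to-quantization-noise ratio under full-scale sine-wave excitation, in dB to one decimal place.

122.2 dB

SNR ≈ 6.02·N + 1.76 dB = 6.02·20 + 1.76 = 122.16 dB.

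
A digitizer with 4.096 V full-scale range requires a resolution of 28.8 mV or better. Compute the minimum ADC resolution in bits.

8 bits

Number of steps required ≥ 4.096 V / 28.8 mV = 142.22.
Need 2^N ≥ 142.22; 2^7 = 128, 2^8 = 256.
Minimum N = 8.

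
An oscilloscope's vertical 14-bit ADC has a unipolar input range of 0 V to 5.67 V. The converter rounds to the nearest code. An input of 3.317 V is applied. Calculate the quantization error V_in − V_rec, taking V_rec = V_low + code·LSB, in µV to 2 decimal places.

Step size: 5.67 V ÷ 2^14 = 346.07 µV.
(V_in − V_low)/LSB = (3.317 − 0)/0.000346069 = 9584.7845 → code 9585 (round).
Reconstructed: 3.3170746 V.
Difference: -7.4585e-05 V → -74.58 µV.

-74.58 µV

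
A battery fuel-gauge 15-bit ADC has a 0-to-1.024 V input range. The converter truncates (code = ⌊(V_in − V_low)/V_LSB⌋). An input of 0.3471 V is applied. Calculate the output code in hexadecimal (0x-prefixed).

code 0x2B63 (decimal 11107)

Full-scale span = 1.024 V; LSB = 1.024/2^15 = 31.25 µV.
(0.3471 − 0) / 3.125e-05 = 11107.200 LSBs.
⌊·⌋(11107.200) = 11107.
In hexadecimal (0x-prefixed): 0x2B63.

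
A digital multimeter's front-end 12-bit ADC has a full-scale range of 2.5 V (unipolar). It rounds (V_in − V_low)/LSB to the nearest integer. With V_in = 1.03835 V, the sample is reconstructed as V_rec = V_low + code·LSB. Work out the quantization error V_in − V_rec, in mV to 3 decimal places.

LSB = 2.5/2^12 = 0.610 mV.
(1.03835 − 0)/0.000610352 = 1701.2326; round gives code 1701.
Code 1701 maps back to 0 + 1701×0.000610352 V = 1.038208 V.
Error = 1.03835 − 1.038208 = 0.000141992 V = 0.142 mV.

0.142 mV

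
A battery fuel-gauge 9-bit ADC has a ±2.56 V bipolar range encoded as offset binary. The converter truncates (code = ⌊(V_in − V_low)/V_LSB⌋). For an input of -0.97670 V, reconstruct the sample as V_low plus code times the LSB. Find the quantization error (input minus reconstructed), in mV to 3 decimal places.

3.300 mV

Step size: 5.12 V ÷ 2^9 = 10.000 mV.
(V_in − V_low)/LSB = (-0.97670 − (−2.56))/0.01 = 158.3300 → code 158 (floor).
V_rec = (−2.56) + 158·0.01 = -0.98 V.
V_in − V_rec = 0.0033 V = 3.300 mV.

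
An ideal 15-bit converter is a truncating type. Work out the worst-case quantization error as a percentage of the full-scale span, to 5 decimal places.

0.00305 %

Truncating → worst-case error = 1 LSB = V_FS/2^15, so 100/32768 = 0.00305176 % of full scale.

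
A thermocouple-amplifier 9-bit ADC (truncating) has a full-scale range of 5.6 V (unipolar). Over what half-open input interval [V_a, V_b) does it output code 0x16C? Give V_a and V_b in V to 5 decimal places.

[3.98125 V, 3.99219 V)

LSB = 5.6/2^9 = 10.938 mV.
Code 0x16C = 364 decimal.
V_a = V_low + 364·LSB = 3.98125 V; V_b = V_low + 365·LSB = 3.99219 V.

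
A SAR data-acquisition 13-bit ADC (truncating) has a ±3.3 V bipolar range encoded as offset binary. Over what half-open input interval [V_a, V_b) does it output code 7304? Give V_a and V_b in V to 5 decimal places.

[2.58457 V, 2.58538 V)

LSB = 6.6/2^13 = 0.806 mV.
V_a = V_low + 7304·LSB = 2.58457 V; V_b = V_low + 7305·LSB = 2.58538 V.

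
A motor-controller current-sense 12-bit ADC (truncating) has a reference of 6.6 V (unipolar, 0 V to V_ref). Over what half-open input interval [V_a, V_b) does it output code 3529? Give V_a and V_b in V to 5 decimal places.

[5.68638 V, 5.68799 V)

LSB = 6.6/2^12 = 1.611 mV.
V_a = V_low + 3529·LSB = 5.68638 V; V_b = V_low + 3530·LSB = 5.68799 V.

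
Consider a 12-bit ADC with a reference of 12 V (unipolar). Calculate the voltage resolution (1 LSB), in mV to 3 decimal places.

2.930 mV

Full-scale span = 12 V.
LSB = 12 / 2^12 = 12 / 4096 = 0.00292969 V = 2.930 mV.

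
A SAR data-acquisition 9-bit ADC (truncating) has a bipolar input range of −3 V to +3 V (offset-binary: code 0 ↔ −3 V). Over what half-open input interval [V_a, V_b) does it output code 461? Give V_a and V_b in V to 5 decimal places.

[2.40234 V, 2.41406 V)

LSB = 6/2^9 = 11.719 mV.
V_a = V_low + 461·LSB = 2.40234 V; V_b = V_low + 462·LSB = 2.41406 V.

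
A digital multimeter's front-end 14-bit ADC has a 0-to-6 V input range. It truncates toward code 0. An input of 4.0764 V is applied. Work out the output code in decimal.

code 11131

LSB = 6 V / 16384 = 366.21 µV.
Input sits at 11131.290 steps above V_low.
Floor → code 11131.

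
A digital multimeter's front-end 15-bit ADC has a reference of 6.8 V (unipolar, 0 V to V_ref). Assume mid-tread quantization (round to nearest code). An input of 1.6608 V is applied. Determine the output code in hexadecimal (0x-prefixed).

Full-scale span = 6.8 V; LSB = 6.8/2^15 = 207.52 µV.
Input sits at 8003.102 steps above V_low.
Round → code 8003.
In hexadecimal (0x-prefixed): 0x1F43.

code 0x1F43 (decimal 8003)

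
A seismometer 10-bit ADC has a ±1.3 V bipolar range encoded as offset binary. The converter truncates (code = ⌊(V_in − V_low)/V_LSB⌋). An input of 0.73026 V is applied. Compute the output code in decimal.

With 1024 levels over 2.6 V, one step is 2.539 mV.
Input sits at 799.610 steps above V_low.
So the output code is 799.

code 799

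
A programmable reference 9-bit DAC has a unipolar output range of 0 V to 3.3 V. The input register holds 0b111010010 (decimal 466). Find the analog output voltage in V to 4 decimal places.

LSB = 3.3 V / 2^9 = 6.445 mV.
Code 0b111010010 = 466 decimal.
V_out = 0 + 466 × 0.00644531 V = 3.00352 V.

3.0035 V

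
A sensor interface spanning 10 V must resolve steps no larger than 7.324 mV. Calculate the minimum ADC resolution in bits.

Number of steps required ≥ 10 V / 7.324 mV = 1365.37.
Need 2^N ≥ 1365.37; 2^10 = 1024, 2^11 = 2048.
Minimum N = 11.

11 bits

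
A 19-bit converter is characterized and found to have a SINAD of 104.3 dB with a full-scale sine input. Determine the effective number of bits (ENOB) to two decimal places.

17.03 bits

ENOB = (SINAD − 1.76) / 6.02 = (104.3 − 1.76)/6.02 = 17.033.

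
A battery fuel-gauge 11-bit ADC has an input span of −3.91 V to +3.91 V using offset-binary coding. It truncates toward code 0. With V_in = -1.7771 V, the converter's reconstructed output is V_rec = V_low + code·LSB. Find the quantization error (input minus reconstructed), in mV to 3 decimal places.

2.255 mV

One LSB is 7.82 V / 2048 = 3.818 mV.
Scaled input = 558.5907 LSBs, so code = 558.
Reconstructed: -1.7793555 V.
V_in − V_rec = 0.00225547 V = 2.255 mV.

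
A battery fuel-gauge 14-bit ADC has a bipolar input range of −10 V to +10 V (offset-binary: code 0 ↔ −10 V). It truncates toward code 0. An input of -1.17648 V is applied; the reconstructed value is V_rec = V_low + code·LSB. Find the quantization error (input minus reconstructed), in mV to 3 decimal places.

0.278 mV

LSB = 20/2^14 = 1.221 mV.
Scaled input = 7228.2276 LSBs, so code = 7228.
Reconstructed: -1.1767578 V.
V_in − V_rec = 0.000277813 V = 0.278 mV.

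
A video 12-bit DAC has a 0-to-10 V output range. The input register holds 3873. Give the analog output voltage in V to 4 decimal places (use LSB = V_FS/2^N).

LSB = 10 V / 2^12 = 2.441 mV.
V_out = 0 + 3873 × 0.00244141 V = 9.45557 V.

9.4556 V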